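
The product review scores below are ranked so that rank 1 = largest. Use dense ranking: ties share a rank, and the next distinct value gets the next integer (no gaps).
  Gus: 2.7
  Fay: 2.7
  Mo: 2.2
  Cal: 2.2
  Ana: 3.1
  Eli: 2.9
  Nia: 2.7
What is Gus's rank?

Sorted (descending): 3.1, 2.9, 2.7, 2.7, 2.7, 2.2, 2.2
The 3 values of 2.7 share dense rank 3.
The 2 values of 2.2 share dense rank 4.
Remaining distinct values take the next consecutive integers.
Gus has value 2.7 → rank 3.

3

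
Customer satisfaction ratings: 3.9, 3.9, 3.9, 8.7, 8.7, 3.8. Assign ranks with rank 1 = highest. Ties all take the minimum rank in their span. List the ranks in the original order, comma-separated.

3, 3, 3, 1, 1, 6

Sorted (descending): 8.7, 8.7, 3.9, 3.9, 3.9, 3.8
The 2 values of 8.7 occupy positions 1–2 → each gets rank 1.
The 3 values of 3.9 occupy positions 3–5 → each gets rank 3.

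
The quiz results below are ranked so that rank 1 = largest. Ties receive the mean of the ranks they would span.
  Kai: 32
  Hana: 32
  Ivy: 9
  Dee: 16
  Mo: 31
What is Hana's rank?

1.5

Sorted (descending): 32, 32, 31, 16, 9
The 2 values of 32 occupy positions 1–2 → average rank (1+2)/2 = 1.5.
Hana has value 32 → rank 1.5.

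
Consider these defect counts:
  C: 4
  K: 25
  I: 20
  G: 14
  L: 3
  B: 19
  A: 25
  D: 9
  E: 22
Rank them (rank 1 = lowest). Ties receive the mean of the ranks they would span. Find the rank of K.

8.5

Sorted (ascending): 3, 4, 9, 14, 19, 20, 22, 25, 25
The 2 values of 25 occupy positions 8–9 → average rank (8+9)/2 = 8.5.
K has value 25 → rank 8.5.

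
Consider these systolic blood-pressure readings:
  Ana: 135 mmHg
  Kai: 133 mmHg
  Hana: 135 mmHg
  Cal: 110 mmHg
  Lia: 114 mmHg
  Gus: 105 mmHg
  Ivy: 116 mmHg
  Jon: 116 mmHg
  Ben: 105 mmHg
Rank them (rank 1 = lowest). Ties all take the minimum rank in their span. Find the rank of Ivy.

5

Sorted (ascending): 105, 105, 110, 114, 116, 116, 133, 135, 135
The 2 values of 105 occupy positions 1–2 → each gets rank 1.
The 2 values of 116 occupy positions 5–6 → each gets rank 5.
The 2 values of 135 occupy positions 8–9 → each gets rank 8.
Ivy has value 116 mmHg → rank 5.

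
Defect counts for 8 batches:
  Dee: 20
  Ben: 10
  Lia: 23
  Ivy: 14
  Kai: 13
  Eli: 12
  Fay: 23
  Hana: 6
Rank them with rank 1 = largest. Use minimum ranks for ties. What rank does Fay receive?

1

Sorted (descending): 23, 23, 20, 14, 13, 12, 10, 6
The 2 values of 23 occupy positions 1–2 → each gets rank 1.
Fay has value 23 → rank 1.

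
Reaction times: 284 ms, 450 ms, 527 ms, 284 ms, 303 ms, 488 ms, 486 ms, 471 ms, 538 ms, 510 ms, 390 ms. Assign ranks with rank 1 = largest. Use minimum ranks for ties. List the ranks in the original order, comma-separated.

10, 7, 2, 10, 9, 4, 5, 6, 1, 3, 8

Sorted (descending): 538, 527, 510, 488, 486, 471, 450, 390, 303, 284, 284
The 2 values of 284 occupy positions 10–11 → each gets rank 10.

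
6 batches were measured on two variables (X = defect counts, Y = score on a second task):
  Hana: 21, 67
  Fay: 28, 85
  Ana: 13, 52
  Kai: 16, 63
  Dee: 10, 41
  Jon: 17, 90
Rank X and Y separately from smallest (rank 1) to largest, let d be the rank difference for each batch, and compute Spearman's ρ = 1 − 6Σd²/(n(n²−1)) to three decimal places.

Ranks of variable 1: 5, 6, 2, 3, 1, 4
Ranks of variable 2: 4, 5, 2, 3, 1, 6
d = r₁ − r₂: 1, 1, 0, 0, 0, -2
d²: 1, 1, 0, 0, 0, 4; Σd² = 6
ρ = 1 − 6·6/(6·35) = 1 − 36/210 = 0.829

0.829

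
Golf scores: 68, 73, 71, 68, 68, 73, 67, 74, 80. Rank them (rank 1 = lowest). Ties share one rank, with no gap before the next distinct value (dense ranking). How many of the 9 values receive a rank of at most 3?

5

Sorted (ascending): 67, 68, 68, 68, 71, 73, 73, 74, 80
The 3 values of 68 share dense rank 2.
The 2 values of 73 share dense rank 4.
Remaining distinct values take the next consecutive integers.
Ranks ≤ 3: {1, 2, 2, 2, 3} → 5 values.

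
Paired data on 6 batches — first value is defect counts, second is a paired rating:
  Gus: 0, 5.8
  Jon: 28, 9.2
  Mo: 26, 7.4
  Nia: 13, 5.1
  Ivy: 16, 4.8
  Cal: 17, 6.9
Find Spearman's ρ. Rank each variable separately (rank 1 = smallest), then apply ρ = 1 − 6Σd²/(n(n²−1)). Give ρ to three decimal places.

Ranks of variable 1: 1, 6, 5, 2, 3, 4
Ranks of variable 2: 3, 6, 5, 2, 1, 4
d = r₁ − r₂: -2, 0, 0, 0, 2, 0
d²: 4, 0, 0, 0, 4, 0; Σd² = 8
ρ = 1 − 6·8/(6·35) = 1 − 48/210 = 0.771

0.771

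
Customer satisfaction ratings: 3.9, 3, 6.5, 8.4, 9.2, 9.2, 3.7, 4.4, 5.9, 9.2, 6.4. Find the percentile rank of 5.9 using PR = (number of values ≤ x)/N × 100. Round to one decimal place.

45.5

N = 11.
Strictly below 5.9: 4. Equal to 5.9: 1.
PR = 5/11 × 100 = 45.5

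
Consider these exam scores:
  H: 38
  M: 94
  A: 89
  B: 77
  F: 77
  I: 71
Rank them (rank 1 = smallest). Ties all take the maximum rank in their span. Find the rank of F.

4

Sorted (ascending): 38, 71, 77, 77, 89, 94
The 2 values of 77 occupy positions 3–4 → each gets rank 4.
F has value 77 → rank 4.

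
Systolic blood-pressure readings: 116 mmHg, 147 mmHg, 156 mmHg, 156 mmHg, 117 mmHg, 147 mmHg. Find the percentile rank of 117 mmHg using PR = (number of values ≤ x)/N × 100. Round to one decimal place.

N = 6.
Strictly below 117: 1. Equal to 117: 1.
PR = 2/6 × 100 = 33.3

33.3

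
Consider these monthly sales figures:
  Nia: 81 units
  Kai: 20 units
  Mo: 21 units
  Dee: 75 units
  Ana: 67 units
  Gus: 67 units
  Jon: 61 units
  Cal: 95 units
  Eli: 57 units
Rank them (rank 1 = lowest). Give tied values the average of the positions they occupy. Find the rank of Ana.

Sorted (ascending): 20, 21, 57, 61, 67, 67, 75, 81, 95
The 2 values of 67 occupy positions 5–6 → average rank (5+6)/2 = 5.5.
Ana has value 67 units → rank 5.5.

5.5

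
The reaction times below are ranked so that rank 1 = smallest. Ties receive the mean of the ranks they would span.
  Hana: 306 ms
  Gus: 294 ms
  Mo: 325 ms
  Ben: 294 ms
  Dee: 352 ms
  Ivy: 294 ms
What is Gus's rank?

2

Sorted (ascending): 294, 294, 294, 306, 325, 352
The 3 values of 294 occupy positions 1–3 → average rank 2.
Gus has value 294 ms → rank 2.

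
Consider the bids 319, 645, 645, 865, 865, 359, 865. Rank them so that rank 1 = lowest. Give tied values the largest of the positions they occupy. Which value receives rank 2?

359

Sorted (ascending): 319, 359, 645, 645, 865, 865, 865
The 2 values of 645 occupy positions 3–4 → each gets rank 4.
The 3 values of 865 occupy positions 5–7 → each gets rank 7.
Rank 2 → value 359.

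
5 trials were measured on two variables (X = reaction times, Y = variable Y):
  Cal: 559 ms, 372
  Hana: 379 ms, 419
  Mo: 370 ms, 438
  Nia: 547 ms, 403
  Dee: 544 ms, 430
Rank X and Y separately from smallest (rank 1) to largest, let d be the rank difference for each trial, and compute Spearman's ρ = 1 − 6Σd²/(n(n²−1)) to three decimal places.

Ranks of variable 1: 5, 2, 1, 4, 3
Ranks of variable 2: 1, 3, 5, 2, 4
d = r₁ − r₂: 4, -1, -4, 2, -1
d²: 16, 1, 16, 4, 1; Σd² = 38
ρ = 1 − 6·38/(5·24) = 1 − 228/120 = -0.900

-0.900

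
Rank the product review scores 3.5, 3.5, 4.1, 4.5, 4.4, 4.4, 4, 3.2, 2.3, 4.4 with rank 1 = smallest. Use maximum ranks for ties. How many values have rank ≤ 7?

Sorted (ascending): 2.3, 3.2, 3.5, 3.5, 4, 4.1, 4.4, 4.4, 4.4, 4.5
The 2 values of 3.5 occupy positions 3–4 → each gets rank 4.
The 3 values of 4.4 occupy positions 7–9 → each gets rank 9.
Ranks ≤ 7: {1, 2, 4, 4, 5, 6} → 6 values.

6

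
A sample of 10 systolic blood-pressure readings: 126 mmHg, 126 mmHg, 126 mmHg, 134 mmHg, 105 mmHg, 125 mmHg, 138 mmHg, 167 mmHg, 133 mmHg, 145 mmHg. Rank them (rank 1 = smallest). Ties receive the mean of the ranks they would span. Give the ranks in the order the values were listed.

Sorted (ascending): 105, 125, 126, 126, 126, 133, 134, 138, 145, 167
The 3 values of 126 occupy positions 3–5 → average rank 4.

4, 4, 4, 7, 1, 2, 8, 10, 6, 9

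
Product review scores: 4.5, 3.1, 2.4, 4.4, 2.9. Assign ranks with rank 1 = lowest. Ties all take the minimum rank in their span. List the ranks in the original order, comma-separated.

Sorted (ascending): 2.4, 2.9, 3.1, 4.4, 4.5
No ties — each value takes its position as its rank.

5, 3, 1, 4, 2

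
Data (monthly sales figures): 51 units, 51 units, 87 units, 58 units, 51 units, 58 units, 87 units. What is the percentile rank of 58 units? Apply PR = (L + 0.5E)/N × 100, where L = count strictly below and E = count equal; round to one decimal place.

N = 7.
Strictly below 58: 3. Equal to 58: 2.
PR = (3 + 0.5·2)/7 × 100 = 57.1

57.1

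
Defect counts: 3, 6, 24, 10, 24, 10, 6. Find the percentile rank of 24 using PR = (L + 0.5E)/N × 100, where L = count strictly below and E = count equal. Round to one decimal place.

85.7

N = 7.
Strictly below 24: 5. Equal to 24: 2.
PR = (5 + 0.5·2)/7 × 100 = 85.7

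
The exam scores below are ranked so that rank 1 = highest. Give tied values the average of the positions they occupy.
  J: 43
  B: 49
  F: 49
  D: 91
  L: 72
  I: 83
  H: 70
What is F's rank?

5.5

Sorted (descending): 91, 83, 72, 70, 49, 49, 43
The 2 values of 49 occupy positions 5–6 → average rank (5+6)/2 = 5.5.
F has value 49 → rank 5.5.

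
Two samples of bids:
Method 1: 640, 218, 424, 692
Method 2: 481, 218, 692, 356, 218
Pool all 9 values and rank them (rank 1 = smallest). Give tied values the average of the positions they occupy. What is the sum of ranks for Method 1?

Sorted (ascending): 218, 218, 218, 356, 424, 481, 640, 692, 692
The 3 values of 218 occupy positions 1–3 → average rank 2.
The 2 values of 692 occupy positions 8–9 → average rank (8+9)/2 = 8.5.
Method 1 values → pooled ranks: 640→7, 218→2, 424→5, 692→8.5
Rank sum = 7 + 2 + 5 + 8.5 = 22.5

22.5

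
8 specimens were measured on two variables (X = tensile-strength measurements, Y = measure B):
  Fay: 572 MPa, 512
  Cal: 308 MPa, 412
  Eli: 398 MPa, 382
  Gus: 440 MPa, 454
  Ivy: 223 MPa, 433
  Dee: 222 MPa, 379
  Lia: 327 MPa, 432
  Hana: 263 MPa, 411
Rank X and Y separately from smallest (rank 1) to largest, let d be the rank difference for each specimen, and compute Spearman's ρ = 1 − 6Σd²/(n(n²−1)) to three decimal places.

0.619

Ranks of variable 1: 8, 4, 6, 7, 2, 1, 5, 3
Ranks of variable 2: 8, 4, 2, 7, 6, 1, 5, 3
d = r₁ − r₂: 0, 0, 4, 0, -4, 0, 0, 0
d²: 0, 0, 16, 0, 16, 0, 0, 0; Σd² = 32
ρ = 1 − 6·32/(8·63) = 1 − 192/504 = 0.619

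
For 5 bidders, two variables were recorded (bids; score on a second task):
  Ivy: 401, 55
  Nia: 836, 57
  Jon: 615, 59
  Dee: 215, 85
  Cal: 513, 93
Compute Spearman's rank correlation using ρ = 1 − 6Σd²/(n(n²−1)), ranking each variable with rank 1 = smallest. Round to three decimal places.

Ranks of variable 1: 2, 5, 4, 1, 3
Ranks of variable 2: 1, 2, 3, 4, 5
d = r₁ − r₂: 1, 3, 1, -3, -2
d²: 1, 9, 1, 9, 4; Σd² = 24
ρ = 1 − 6·24/(5·24) = 1 − 144/120 = -0.200

-0.200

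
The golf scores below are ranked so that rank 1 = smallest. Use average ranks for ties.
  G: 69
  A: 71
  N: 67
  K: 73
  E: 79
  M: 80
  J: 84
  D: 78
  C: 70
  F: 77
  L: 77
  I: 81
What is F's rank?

6.5

Sorted (ascending): 67, 69, 70, 71, 73, 77, 77, 78, 79, 80, 81, 84
The 2 values of 77 occupy positions 6–7 → average rank (6+7)/2 = 6.5.
F has value 77 → rank 6.5.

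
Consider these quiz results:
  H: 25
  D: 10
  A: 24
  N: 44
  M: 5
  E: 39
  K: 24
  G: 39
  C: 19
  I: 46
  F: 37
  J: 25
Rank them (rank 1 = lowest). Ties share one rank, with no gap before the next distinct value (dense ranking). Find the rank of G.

7

Sorted (ascending): 5, 10, 19, 24, 24, 25, 25, 37, 39, 39, 44, 46
The 2 values of 24 share dense rank 4.
The 2 values of 25 share dense rank 5.
The 2 values of 39 share dense rank 7.
Remaining distinct values take the next consecutive integers.
G has value 39 → rank 7.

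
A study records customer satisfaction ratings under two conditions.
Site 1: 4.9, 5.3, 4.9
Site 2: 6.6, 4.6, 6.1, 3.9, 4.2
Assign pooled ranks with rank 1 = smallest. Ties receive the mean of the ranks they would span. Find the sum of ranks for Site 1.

Sorted (ascending): 3.9, 4.2, 4.6, 4.9, 4.9, 5.3, 6.1, 6.6
The 2 values of 4.9 occupy positions 4–5 → average rank (4+5)/2 = 4.5.
Site 1 values → pooled ranks: 4.9→4.5, 5.3→6, 4.9→4.5
Rank sum = 4.5 + 6 + 4.5 = 15

15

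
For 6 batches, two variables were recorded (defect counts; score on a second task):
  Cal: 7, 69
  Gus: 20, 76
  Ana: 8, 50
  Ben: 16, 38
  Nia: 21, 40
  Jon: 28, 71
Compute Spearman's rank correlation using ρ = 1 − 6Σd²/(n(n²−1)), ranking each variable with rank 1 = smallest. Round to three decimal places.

0.200

Ranks of variable 1: 1, 4, 2, 3, 5, 6
Ranks of variable 2: 4, 6, 3, 1, 2, 5
d = r₁ − r₂: -3, -2, -1, 2, 3, 1
d²: 9, 4, 1, 4, 9, 1; Σd² = 28
ρ = 1 − 6·28/(6·35) = 1 − 168/210 = 0.200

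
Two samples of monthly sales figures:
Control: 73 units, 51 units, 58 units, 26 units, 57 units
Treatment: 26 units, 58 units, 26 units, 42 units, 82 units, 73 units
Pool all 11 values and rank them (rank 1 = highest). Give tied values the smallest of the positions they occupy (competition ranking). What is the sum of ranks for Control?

28

Sorted (descending): 82, 73, 73, 58, 58, 57, 51, 42, 26, 26, 26
The 2 values of 73 occupy positions 2–3 → each gets rank 2.
The 2 values of 58 occupy positions 4–5 → each gets rank 4.
The 3 values of 26 occupy positions 9–11 → each gets rank 9.
Control values → pooled ranks: 73→2, 51→7, 58→4, 26→9, 57→6
Rank sum = 2 + 7 + 4 + 9 + 6 = 28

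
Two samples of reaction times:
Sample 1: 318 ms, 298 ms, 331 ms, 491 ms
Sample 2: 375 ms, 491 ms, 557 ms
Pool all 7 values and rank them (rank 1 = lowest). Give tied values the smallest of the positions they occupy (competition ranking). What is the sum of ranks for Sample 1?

11

Sorted (ascending): 298, 318, 331, 375, 491, 491, 557
The 2 values of 491 occupy positions 5–6 → each gets rank 5.
Sample 1 values → pooled ranks: 318→2, 298→1, 331→3, 491→5
Rank sum = 2 + 1 + 3 + 5 = 11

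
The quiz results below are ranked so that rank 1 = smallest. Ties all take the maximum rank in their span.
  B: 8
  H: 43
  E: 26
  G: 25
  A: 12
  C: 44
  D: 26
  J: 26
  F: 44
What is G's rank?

Sorted (ascending): 8, 12, 25, 26, 26, 26, 43, 44, 44
The 3 values of 26 occupy positions 4–6 → each gets rank 6.
The 2 values of 44 occupy positions 8–9 → each gets rank 9.
G has value 25 → rank 3.

3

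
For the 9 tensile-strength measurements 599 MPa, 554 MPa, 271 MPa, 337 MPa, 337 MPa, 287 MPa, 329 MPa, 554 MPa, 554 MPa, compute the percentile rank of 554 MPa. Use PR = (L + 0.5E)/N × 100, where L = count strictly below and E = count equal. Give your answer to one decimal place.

N = 9.
Strictly below 554: 5. Equal to 554: 3.
PR = (5 + 0.5·3)/9 × 100 = 72.2

72.2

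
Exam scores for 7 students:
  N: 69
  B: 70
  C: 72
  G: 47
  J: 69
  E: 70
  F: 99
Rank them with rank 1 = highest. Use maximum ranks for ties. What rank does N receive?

6

Sorted (descending): 99, 72, 70, 70, 69, 69, 47
The 2 values of 70 occupy positions 3–4 → each gets rank 4.
The 2 values of 69 occupy positions 5–6 → each gets rank 6.
N has value 69 → rank 6.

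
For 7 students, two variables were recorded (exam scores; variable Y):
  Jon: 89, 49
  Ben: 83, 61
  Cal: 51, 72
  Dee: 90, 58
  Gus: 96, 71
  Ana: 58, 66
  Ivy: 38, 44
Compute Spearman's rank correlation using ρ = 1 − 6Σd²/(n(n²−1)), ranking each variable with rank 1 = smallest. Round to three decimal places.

0.143

Ranks of variable 1: 5, 4, 2, 6, 7, 3, 1
Ranks of variable 2: 2, 4, 7, 3, 6, 5, 1
d = r₁ − r₂: 3, 0, -5, 3, 1, -2, 0
d²: 9, 0, 25, 9, 1, 4, 0; Σd² = 48
ρ = 1 − 6·48/(7·48) = 1 − 288/336 = 0.143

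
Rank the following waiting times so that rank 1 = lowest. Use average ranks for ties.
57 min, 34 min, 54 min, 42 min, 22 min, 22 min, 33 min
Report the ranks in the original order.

7, 4, 6, 5, 1.5, 1.5, 3

Sorted (ascending): 22, 22, 33, 34, 42, 54, 57
The 2 values of 22 occupy positions 1–2 → average rank (1+2)/2 = 1.5.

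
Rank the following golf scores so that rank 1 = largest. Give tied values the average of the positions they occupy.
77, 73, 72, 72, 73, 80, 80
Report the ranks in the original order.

Sorted (descending): 80, 80, 77, 73, 73, 72, 72
The 2 values of 80 occupy positions 1–2 → average rank (1+2)/2 = 1.5.
The 2 values of 73 occupy positions 4–5 → average rank (4+5)/2 = 4.5.
The 2 values of 72 occupy positions 6–7 → average rank (6+7)/2 = 6.5.

3, 4.5, 6.5, 6.5, 4.5, 1.5, 1.5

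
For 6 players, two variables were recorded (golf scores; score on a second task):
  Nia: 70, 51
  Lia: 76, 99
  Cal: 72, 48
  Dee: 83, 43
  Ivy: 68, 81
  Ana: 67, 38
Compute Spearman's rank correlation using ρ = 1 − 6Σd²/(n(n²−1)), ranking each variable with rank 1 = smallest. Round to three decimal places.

0.200

Ranks of variable 1: 3, 5, 4, 6, 2, 1
Ranks of variable 2: 4, 6, 3, 2, 5, 1
d = r₁ − r₂: -1, -1, 1, 4, -3, 0
d²: 1, 1, 1, 16, 9, 0; Σd² = 28
ρ = 1 − 6·28/(6·35) = 1 − 168/210 = 0.200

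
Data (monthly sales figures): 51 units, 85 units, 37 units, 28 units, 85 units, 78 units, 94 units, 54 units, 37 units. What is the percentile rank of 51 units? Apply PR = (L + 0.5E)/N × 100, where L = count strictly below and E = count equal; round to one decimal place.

N = 9.
Strictly below 51: 3. Equal to 51: 1.
PR = (3 + 0.5·1)/9 × 100 = 38.9

38.9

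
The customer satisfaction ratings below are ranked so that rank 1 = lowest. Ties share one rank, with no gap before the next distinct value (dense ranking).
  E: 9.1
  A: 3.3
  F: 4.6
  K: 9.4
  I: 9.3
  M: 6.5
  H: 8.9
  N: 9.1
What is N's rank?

5

Sorted (ascending): 3.3, 4.6, 6.5, 8.9, 9.1, 9.1, 9.3, 9.4
The 2 values of 9.1 share dense rank 5.
Remaining distinct values take the next consecutive integers.
N has value 9.1 → rank 5.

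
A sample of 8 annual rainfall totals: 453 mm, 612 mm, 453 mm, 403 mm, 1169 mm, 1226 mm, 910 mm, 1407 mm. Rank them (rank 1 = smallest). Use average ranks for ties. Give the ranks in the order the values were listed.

Sorted (ascending): 403, 453, 453, 612, 910, 1169, 1226, 1407
The 2 values of 453 occupy positions 2–3 → average rank (2+3)/2 = 2.5.

2.5, 4, 2.5, 1, 6, 7, 5, 8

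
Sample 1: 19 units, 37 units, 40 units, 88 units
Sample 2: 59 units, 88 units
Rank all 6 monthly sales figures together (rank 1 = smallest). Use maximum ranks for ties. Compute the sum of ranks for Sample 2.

10

Sorted (ascending): 19, 37, 40, 59, 88, 88
The 2 values of 88 occupy positions 5–6 → each gets rank 6.
Sample 2 values → pooled ranks: 59→4, 88→6
Rank sum = 4 + 6 = 10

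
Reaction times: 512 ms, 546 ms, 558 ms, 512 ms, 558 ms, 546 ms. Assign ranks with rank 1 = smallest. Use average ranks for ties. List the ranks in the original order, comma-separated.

Sorted (ascending): 512, 512, 546, 546, 558, 558
The 2 values of 512 occupy positions 1–2 → average rank (1+2)/2 = 1.5.
The 2 values of 546 occupy positions 3–4 → average rank (3+4)/2 = 3.5.
The 2 values of 558 occupy positions 5–6 → average rank (5+6)/2 = 5.5.

1.5, 3.5, 5.5, 1.5, 5.5, 3.5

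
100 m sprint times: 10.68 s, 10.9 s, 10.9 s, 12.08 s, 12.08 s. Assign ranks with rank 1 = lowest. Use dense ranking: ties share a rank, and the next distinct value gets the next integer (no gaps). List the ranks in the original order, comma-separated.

1, 2, 2, 3, 3

Sorted (ascending): 10.68, 10.9, 10.9, 12.08, 12.08
The 2 values of 10.9 share dense rank 2.
The 2 values of 12.08 share dense rank 3.
Remaining distinct values take the next consecutive integers.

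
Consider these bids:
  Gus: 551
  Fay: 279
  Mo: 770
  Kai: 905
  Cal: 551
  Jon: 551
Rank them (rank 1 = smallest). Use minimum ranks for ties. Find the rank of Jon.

Sorted (ascending): 279, 551, 551, 551, 770, 905
The 3 values of 551 occupy positions 2–4 → each gets rank 2.
Jon has value 551 → rank 2.

2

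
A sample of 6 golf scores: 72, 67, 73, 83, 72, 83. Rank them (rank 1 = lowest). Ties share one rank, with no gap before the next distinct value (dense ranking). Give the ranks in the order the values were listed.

2, 1, 3, 4, 2, 4

Sorted (ascending): 67, 72, 72, 73, 83, 83
The 2 values of 72 share dense rank 2.
The 2 values of 83 share dense rank 4.
Remaining distinct values take the next consecutive integers.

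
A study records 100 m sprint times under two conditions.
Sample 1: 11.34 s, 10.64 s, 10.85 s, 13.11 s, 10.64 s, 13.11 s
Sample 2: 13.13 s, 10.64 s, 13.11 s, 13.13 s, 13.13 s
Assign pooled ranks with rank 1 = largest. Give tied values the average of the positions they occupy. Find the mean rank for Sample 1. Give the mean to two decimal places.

7.50

Sorted (descending): 13.13, 13.13, 13.13, 13.11, 13.11, 13.11, 11.34, 10.85, 10.64, 10.64, 10.64
The 3 values of 13.13 occupy positions 1–3 → average rank 2.
The 3 values of 13.11 occupy positions 4–6 → average rank 5.
The 3 values of 10.64 occupy positions 9–11 → average rank 10.
Sample 1 values → pooled ranks: 11.34→7, 10.64→10, 10.85→8, 13.11→5, 10.64→10, 13.11→5
Mean rank = (7 + 10 + 8 + 5 + 10 + 5) / 6 = 7.50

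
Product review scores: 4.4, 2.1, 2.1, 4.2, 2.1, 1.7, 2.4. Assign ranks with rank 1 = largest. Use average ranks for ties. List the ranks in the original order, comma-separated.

1, 5, 5, 2, 5, 7, 3

Sorted (descending): 4.4, 4.2, 2.4, 2.1, 2.1, 2.1, 1.7
The 3 values of 2.1 occupy positions 4–6 → average rank 5.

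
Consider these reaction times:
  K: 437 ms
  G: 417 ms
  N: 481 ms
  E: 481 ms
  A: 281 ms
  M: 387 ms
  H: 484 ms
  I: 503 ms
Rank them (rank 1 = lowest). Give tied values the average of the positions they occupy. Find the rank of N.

5.5

Sorted (ascending): 281, 387, 417, 437, 481, 481, 484, 503
The 2 values of 481 occupy positions 5–6 → average rank (5+6)/2 = 5.5.
N has value 481 ms → rank 5.5.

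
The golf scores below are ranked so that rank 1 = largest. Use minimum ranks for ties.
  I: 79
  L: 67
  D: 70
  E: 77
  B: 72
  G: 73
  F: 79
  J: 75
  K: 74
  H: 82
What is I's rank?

2

Sorted (descending): 82, 79, 79, 77, 75, 74, 73, 72, 70, 67
The 2 values of 79 occupy positions 2–3 → each gets rank 2.
I has value 79 → rank 2.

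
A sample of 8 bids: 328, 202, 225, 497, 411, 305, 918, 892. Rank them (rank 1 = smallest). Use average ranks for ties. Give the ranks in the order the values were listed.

Sorted (ascending): 202, 225, 305, 328, 411, 497, 892, 918
No ties — each value takes its position as its rank.

4, 1, 2, 6, 5, 3, 8, 7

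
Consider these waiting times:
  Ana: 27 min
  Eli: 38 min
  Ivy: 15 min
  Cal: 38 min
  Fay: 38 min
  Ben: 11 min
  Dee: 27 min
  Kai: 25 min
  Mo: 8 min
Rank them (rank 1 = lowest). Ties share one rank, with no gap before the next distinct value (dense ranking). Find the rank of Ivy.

3

Sorted (ascending): 8, 11, 15, 25, 27, 27, 38, 38, 38
The 2 values of 27 share dense rank 5.
The 3 values of 38 share dense rank 6.
Remaining distinct values take the next consecutive integers.
Ivy has value 15 min → rank 3.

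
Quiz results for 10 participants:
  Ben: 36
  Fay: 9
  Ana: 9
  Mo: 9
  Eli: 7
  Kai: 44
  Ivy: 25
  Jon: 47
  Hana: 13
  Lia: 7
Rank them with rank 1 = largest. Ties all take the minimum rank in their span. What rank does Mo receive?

6

Sorted (descending): 47, 44, 36, 25, 13, 9, 9, 9, 7, 7
The 3 values of 9 occupy positions 6–8 → each gets rank 6.
The 2 values of 7 occupy positions 9–10 → each gets rank 9.
Mo has value 9 → rank 6.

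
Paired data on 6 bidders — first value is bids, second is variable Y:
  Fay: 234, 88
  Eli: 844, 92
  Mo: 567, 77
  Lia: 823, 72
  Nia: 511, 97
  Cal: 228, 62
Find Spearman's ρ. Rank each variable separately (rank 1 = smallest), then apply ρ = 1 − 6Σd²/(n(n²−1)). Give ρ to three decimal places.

0.314

Ranks of variable 1: 2, 6, 4, 5, 3, 1
Ranks of variable 2: 4, 5, 3, 2, 6, 1
d = r₁ − r₂: -2, 1, 1, 3, -3, 0
d²: 4, 1, 1, 9, 9, 0; Σd² = 24
ρ = 1 − 6·24/(6·35) = 1 − 144/210 = 0.314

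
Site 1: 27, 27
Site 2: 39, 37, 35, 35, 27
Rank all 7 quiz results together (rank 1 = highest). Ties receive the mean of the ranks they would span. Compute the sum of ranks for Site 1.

Sorted (descending): 39, 37, 35, 35, 27, 27, 27
The 2 values of 35 occupy positions 3–4 → average rank (3+4)/2 = 3.5.
The 3 values of 27 occupy positions 5–7 → average rank 6.
Site 1 values → pooled ranks: 27→6, 27→6
Rank sum = 6 + 6 = 12

12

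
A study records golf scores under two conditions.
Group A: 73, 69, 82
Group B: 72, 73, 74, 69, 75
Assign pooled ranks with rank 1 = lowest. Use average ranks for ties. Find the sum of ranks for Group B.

22

Sorted (ascending): 69, 69, 72, 73, 73, 74, 75, 82
The 2 values of 69 occupy positions 1–2 → average rank (1+2)/2 = 1.5.
The 2 values of 73 occupy positions 4–5 → average rank (4+5)/2 = 4.5.
Group B values → pooled ranks: 72→3, 73→4.5, 74→6, 69→1.5, 75→7
Rank sum = 3 + 4.5 + 6 + 1.5 + 7 = 22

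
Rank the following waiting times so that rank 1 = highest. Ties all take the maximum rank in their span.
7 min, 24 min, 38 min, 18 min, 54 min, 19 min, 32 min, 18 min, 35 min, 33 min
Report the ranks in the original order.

Sorted (descending): 54, 38, 35, 33, 32, 24, 19, 18, 18, 7
The 2 values of 18 occupy positions 8–9 → each gets rank 9.

10, 6, 2, 9, 1, 7, 5, 9, 3, 4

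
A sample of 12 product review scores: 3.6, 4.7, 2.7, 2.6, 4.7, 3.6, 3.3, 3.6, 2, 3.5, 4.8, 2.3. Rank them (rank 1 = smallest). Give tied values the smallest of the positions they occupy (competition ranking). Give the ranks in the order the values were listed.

Sorted (ascending): 2, 2.3, 2.6, 2.7, 3.3, 3.5, 3.6, 3.6, 3.6, 4.7, 4.7, 4.8
The 3 values of 3.6 occupy positions 7–9 → each gets rank 7.
The 2 values of 4.7 occupy positions 10–11 → each gets rank 10.

7, 10, 4, 3, 10, 7, 5, 7, 1, 6, 12, 2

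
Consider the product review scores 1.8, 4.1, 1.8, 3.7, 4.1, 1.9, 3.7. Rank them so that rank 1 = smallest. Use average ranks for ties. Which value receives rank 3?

1.9

Sorted (ascending): 1.8, 1.8, 1.9, 3.7, 3.7, 4.1, 4.1
The 2 values of 1.8 occupy positions 1–2 → average rank (1+2)/2 = 1.5.
The 2 values of 3.7 occupy positions 4–5 → average rank (4+5)/2 = 4.5.
The 2 values of 4.1 occupy positions 6–7 → average rank (6+7)/2 = 6.5.
Rank 3 → value 1.9.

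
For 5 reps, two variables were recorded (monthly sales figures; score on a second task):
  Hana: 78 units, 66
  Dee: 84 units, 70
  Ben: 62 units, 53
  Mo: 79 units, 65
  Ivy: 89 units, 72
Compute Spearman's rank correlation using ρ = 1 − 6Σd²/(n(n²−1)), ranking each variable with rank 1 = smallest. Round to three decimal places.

0.900

Ranks of variable 1: 2, 4, 1, 3, 5
Ranks of variable 2: 3, 4, 1, 2, 5
d = r₁ − r₂: -1, 0, 0, 1, 0
d²: 1, 0, 0, 1, 0; Σd² = 2
ρ = 1 − 6·2/(5·24) = 1 − 12/120 = 0.900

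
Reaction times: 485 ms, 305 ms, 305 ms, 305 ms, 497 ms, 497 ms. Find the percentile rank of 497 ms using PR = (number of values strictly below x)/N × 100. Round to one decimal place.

66.7

N = 6.
Strictly below 497: 4. Equal to 497: 2.
PR = 4/6 × 100 = 66.7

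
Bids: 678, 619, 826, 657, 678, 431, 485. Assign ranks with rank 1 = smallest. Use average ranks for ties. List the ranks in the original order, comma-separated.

Sorted (ascending): 431, 485, 619, 657, 678, 678, 826
The 2 values of 678 occupy positions 5–6 → average rank (5+6)/2 = 5.5.

5.5, 3, 7, 4, 5.5, 1, 2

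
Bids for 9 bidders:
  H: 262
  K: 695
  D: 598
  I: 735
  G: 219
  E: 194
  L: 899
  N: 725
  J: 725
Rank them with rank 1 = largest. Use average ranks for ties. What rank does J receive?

Sorted (descending): 899, 735, 725, 725, 695, 598, 262, 219, 194
The 2 values of 725 occupy positions 3–4 → average rank (3+4)/2 = 3.5.
J has value 725 → rank 3.5.

3.5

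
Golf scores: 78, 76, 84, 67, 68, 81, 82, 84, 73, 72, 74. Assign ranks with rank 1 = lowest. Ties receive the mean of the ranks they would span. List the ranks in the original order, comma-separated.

7, 6, 10.5, 1, 2, 8, 9, 10.5, 4, 3, 5

Sorted (ascending): 67, 68, 72, 73, 74, 76, 78, 81, 82, 84, 84
The 2 values of 84 occupy positions 10–11 → average rank (10+11)/2 = 10.5.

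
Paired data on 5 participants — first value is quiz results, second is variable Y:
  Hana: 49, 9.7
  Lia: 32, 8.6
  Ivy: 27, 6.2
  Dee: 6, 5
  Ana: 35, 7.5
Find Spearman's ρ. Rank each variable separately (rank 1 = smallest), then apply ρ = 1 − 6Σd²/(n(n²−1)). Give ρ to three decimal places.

Ranks of variable 1: 5, 3, 2, 1, 4
Ranks of variable 2: 5, 4, 2, 1, 3
d = r₁ − r₂: 0, -1, 0, 0, 1
d²: 0, 1, 0, 0, 1; Σd² = 2
ρ = 1 − 6·2/(5·24) = 1 − 12/120 = 0.900

0.900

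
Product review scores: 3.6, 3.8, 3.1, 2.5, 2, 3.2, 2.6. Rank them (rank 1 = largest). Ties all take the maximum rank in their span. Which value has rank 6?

Sorted (descending): 3.8, 3.6, 3.2, 3.1, 2.6, 2.5, 2
No ties — each value takes its position as its rank.
Rank 6 → value 2.5.

2.5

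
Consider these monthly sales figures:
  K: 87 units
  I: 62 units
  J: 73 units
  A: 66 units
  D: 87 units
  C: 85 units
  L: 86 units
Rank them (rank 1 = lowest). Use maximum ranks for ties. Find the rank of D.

7

Sorted (ascending): 62, 66, 73, 85, 86, 87, 87
The 2 values of 87 occupy positions 6–7 → each gets rank 7.
D has value 87 units → rank 7.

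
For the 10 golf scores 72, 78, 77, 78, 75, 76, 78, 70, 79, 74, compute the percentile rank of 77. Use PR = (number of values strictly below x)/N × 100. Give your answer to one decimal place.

N = 10.
Strictly below 77: 5. Equal to 77: 1.
PR = 5/10 × 100 = 50.0

50.0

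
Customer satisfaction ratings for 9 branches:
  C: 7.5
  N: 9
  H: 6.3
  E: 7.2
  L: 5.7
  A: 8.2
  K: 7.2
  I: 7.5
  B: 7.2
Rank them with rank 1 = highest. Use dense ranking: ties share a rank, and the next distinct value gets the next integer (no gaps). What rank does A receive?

2

Sorted (descending): 9, 8.2, 7.5, 7.5, 7.2, 7.2, 7.2, 6.3, 5.7
The 2 values of 7.5 share dense rank 3.
The 3 values of 7.2 share dense rank 4.
Remaining distinct values take the next consecutive integers.
A has value 8.2 → rank 2.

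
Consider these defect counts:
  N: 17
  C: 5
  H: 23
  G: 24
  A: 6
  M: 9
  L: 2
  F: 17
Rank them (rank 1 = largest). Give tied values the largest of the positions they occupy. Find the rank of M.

5

Sorted (descending): 24, 23, 17, 17, 9, 6, 5, 2
The 2 values of 17 occupy positions 3–4 → each gets rank 4.
M has value 9 → rank 5.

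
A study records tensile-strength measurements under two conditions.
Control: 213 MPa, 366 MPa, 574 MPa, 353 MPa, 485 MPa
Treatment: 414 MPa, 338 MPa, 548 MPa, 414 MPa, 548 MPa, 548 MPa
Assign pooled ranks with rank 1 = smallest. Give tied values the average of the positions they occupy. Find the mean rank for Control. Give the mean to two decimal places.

Sorted (ascending): 213, 338, 353, 366, 414, 414, 485, 548, 548, 548, 574
The 2 values of 414 occupy positions 5–6 → average rank (5+6)/2 = 5.5.
The 3 values of 548 occupy positions 8–10 → average rank 9.
Control values → pooled ranks: 213→1, 366→4, 574→11, 353→3, 485→7
Mean rank = (1 + 4 + 11 + 3 + 7) / 5 = 5.20

5.20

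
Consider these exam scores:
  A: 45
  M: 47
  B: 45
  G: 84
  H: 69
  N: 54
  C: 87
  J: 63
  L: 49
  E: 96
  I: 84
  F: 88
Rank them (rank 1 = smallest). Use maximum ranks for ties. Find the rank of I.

Sorted (ascending): 45, 45, 47, 49, 54, 63, 69, 84, 84, 87, 88, 96
The 2 values of 45 occupy positions 1–2 → each gets rank 2.
The 2 values of 84 occupy positions 8–9 → each gets rank 9.
I has value 84 → rank 9.

9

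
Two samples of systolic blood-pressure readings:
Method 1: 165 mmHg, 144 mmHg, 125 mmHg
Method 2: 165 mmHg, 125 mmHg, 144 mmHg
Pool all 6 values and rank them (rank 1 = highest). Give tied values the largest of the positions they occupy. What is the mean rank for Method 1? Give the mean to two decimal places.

4.00

Sorted (descending): 165, 165, 144, 144, 125, 125
The 2 values of 165 occupy positions 1–2 → each gets rank 2.
The 2 values of 144 occupy positions 3–4 → each gets rank 4.
The 2 values of 125 occupy positions 5–6 → each gets rank 6.
Method 1 values → pooled ranks: 165→2, 144→4, 125→6
Mean rank = (2 + 4 + 6) / 3 = 4.00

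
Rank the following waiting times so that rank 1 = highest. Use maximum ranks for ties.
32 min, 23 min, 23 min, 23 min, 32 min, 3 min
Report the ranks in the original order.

2, 5, 5, 5, 2, 6

Sorted (descending): 32, 32, 23, 23, 23, 3
The 2 values of 32 occupy positions 1–2 → each gets rank 2.
The 3 values of 23 occupy positions 3–5 → each gets rank 5.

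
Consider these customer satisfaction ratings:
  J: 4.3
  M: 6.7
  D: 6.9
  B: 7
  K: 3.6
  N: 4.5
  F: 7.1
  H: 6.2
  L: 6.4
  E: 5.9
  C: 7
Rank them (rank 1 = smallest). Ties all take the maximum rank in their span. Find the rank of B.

Sorted (ascending): 3.6, 4.3, 4.5, 5.9, 6.2, 6.4, 6.7, 6.9, 7, 7, 7.1
The 2 values of 7 occupy positions 9–10 → each gets rank 10.
B has value 7 → rank 10.

10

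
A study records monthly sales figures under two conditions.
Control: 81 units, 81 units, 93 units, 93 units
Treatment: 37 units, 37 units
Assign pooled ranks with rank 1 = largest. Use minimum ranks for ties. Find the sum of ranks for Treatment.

Sorted (descending): 93, 93, 81, 81, 37, 37
The 2 values of 93 occupy positions 1–2 → each gets rank 1.
The 2 values of 81 occupy positions 3–4 → each gets rank 3.
The 2 values of 37 occupy positions 5–6 → each gets rank 5.
Treatment values → pooled ranks: 37→5, 37→5
Rank sum = 5 + 5 = 10

10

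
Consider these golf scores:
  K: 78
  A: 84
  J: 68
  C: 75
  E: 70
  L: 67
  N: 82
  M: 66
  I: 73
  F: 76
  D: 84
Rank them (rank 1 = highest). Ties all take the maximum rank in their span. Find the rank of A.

2

Sorted (descending): 84, 84, 82, 78, 76, 75, 73, 70, 68, 67, 66
The 2 values of 84 occupy positions 1–2 → each gets rank 2.
A has value 84 → rank 2.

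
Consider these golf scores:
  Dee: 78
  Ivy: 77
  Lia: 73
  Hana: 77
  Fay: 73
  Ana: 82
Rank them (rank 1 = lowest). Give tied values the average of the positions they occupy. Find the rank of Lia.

Sorted (ascending): 73, 73, 77, 77, 78, 82
The 2 values of 73 occupy positions 1–2 → average rank (1+2)/2 = 1.5.
The 2 values of 77 occupy positions 3–4 → average rank (3+4)/2 = 3.5.
Lia has value 73 → rank 1.5.

1.5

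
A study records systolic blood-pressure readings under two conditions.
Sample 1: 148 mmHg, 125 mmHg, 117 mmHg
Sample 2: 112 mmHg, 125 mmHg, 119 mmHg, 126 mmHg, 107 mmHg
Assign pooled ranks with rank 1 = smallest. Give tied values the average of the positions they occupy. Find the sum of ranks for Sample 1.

Sorted (ascending): 107, 112, 117, 119, 125, 125, 126, 148
The 2 values of 125 occupy positions 5–6 → average rank (5+6)/2 = 5.5.
Sample 1 values → pooled ranks: 148→8, 125→5.5, 117→3
Rank sum = 8 + 5.5 + 3 = 16.5

16.5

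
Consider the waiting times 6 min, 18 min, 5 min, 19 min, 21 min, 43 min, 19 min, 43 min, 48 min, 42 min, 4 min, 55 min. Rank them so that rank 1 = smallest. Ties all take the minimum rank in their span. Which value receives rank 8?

42

Sorted (ascending): 4, 5, 6, 18, 19, 19, 21, 42, 43, 43, 48, 55
The 2 values of 19 occupy positions 5–6 → each gets rank 5.
The 2 values of 43 occupy positions 9–10 → each gets rank 9.
Rank 8 → value 42.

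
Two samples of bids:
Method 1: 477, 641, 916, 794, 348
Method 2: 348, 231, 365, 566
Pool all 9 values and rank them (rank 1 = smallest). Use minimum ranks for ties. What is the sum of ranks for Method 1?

Sorted (ascending): 231, 348, 348, 365, 477, 566, 641, 794, 916
The 2 values of 348 occupy positions 2–3 → each gets rank 2.
Method 1 values → pooled ranks: 477→5, 641→7, 916→9, 794→8, 348→2
Rank sum = 5 + 7 + 9 + 8 + 2 = 31

31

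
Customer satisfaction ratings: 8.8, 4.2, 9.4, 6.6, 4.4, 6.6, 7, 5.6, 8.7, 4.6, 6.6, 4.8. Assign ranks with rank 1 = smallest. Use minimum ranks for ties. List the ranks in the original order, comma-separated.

11, 1, 12, 6, 2, 6, 9, 5, 10, 3, 6, 4

Sorted (ascending): 4.2, 4.4, 4.6, 4.8, 5.6, 6.6, 6.6, 6.6, 7, 8.7, 8.8, 9.4
The 3 values of 6.6 occupy positions 6–8 → each gets rank 6.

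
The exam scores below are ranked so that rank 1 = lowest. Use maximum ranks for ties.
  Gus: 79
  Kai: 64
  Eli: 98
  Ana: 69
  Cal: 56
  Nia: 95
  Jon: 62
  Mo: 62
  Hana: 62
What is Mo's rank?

4

Sorted (ascending): 56, 62, 62, 62, 64, 69, 79, 95, 98
The 3 values of 62 occupy positions 2–4 → each gets rank 4.
Mo has value 62 → rank 4.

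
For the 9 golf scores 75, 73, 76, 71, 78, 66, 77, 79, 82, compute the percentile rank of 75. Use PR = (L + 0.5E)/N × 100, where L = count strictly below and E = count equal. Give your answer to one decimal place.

38.9

N = 9.
Strictly below 75: 3. Equal to 75: 1.
PR = (3 + 0.5·1)/9 × 100 = 38.9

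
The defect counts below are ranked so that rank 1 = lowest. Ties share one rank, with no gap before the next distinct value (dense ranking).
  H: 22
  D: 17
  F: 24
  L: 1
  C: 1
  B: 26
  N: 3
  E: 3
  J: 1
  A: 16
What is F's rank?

6

Sorted (ascending): 1, 1, 1, 3, 3, 16, 17, 22, 24, 26
The 3 values of 1 share dense rank 1.
The 2 values of 3 share dense rank 2.
Remaining distinct values take the next consecutive integers.
F has value 24 → rank 6.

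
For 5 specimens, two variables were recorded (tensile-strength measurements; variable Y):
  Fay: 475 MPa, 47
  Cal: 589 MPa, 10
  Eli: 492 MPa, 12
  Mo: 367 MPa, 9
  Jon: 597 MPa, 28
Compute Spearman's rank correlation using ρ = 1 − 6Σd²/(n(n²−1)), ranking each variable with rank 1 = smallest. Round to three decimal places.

Ranks of variable 1: 2, 4, 3, 1, 5
Ranks of variable 2: 5, 2, 3, 1, 4
d = r₁ − r₂: -3, 2, 0, 0, 1
d²: 9, 4, 0, 0, 1; Σd² = 14
ρ = 1 − 6·14/(5·24) = 1 − 84/120 = 0.300

0.300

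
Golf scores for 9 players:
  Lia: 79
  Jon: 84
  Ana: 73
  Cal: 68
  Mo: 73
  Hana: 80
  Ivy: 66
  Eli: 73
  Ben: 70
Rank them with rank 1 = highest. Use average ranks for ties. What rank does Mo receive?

5

Sorted (descending): 84, 80, 79, 73, 73, 73, 70, 68, 66
The 3 values of 73 occupy positions 4–6 → average rank 5.
Mo has value 73 → rank 5.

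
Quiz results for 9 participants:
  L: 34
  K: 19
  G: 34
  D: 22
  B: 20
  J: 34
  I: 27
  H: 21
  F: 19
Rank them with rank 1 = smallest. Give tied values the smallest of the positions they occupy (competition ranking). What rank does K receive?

1

Sorted (ascending): 19, 19, 20, 21, 22, 27, 34, 34, 34
The 2 values of 19 occupy positions 1–2 → each gets rank 1.
The 3 values of 34 occupy positions 7–9 → each gets rank 7.
K has value 19 → rank 1.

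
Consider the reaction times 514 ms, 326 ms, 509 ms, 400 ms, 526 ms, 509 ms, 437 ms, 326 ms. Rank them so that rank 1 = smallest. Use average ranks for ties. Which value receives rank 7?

Sorted (ascending): 326, 326, 400, 437, 509, 509, 514, 526
The 2 values of 326 occupy positions 1–2 → average rank (1+2)/2 = 1.5.
The 2 values of 509 occupy positions 5–6 → average rank (5+6)/2 = 5.5.
Rank 7 → value 514.

514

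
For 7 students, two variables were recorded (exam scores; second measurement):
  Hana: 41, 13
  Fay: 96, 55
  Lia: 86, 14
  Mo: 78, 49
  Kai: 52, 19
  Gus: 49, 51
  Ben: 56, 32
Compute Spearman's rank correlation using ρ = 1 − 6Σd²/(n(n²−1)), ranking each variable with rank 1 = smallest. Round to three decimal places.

Ranks of variable 1: 1, 7, 6, 5, 3, 2, 4
Ranks of variable 2: 1, 7, 2, 5, 3, 6, 4
d = r₁ − r₂: 0, 0, 4, 0, 0, -4, 0
d²: 0, 0, 16, 0, 0, 16, 0; Σd² = 32
ρ = 1 − 6·32/(7·48) = 1 − 192/336 = 0.429

0.429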